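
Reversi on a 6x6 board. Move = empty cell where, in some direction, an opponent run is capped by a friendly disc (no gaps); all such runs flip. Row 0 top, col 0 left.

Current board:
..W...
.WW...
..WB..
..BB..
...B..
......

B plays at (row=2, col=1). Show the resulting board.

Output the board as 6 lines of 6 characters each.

Answer: ..W...
.WW...
.BBB..
..BB..
...B..
......

Derivation:
Place B at (2,1); scan 8 dirs for brackets.
Dir NW: first cell '.' (not opp) -> no flip
Dir N: opp run (1,1), next='.' -> no flip
Dir NE: opp run (1,2), next='.' -> no flip
Dir W: first cell '.' (not opp) -> no flip
Dir E: opp run (2,2) capped by B -> flip
Dir SW: first cell '.' (not opp) -> no flip
Dir S: first cell '.' (not opp) -> no flip
Dir SE: first cell 'B' (not opp) -> no flip
All flips: (2,2)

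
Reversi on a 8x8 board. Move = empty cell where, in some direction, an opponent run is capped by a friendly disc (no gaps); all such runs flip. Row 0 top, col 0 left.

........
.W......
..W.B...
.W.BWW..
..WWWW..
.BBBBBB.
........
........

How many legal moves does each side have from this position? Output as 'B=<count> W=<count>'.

Answer: B=8 W=13

Derivation:
-- B to move --
(0,0): flips 2 -> legal
(0,1): no bracket -> illegal
(0,2): no bracket -> illegal
(1,0): no bracket -> illegal
(1,2): no bracket -> illegal
(1,3): no bracket -> illegal
(2,0): flips 2 -> legal
(2,1): no bracket -> illegal
(2,3): flips 2 -> legal
(2,5): flips 4 -> legal
(2,6): flips 2 -> legal
(3,0): no bracket -> illegal
(3,2): flips 2 -> legal
(3,6): flips 3 -> legal
(4,0): no bracket -> illegal
(4,1): no bracket -> illegal
(4,6): flips 1 -> legal
B mobility = 8
-- W to move --
(1,3): flips 1 -> legal
(1,4): flips 1 -> legal
(1,5): flips 2 -> legal
(2,3): flips 1 -> legal
(2,5): no bracket -> illegal
(3,2): flips 1 -> legal
(4,0): no bracket -> illegal
(4,1): no bracket -> illegal
(4,6): no bracket -> illegal
(4,7): no bracket -> illegal
(5,0): no bracket -> illegal
(5,7): no bracket -> illegal
(6,0): flips 1 -> legal
(6,1): flips 1 -> legal
(6,2): flips 2 -> legal
(6,3): flips 2 -> legal
(6,4): flips 2 -> legal
(6,5): flips 2 -> legal
(6,6): flips 1 -> legal
(6,7): flips 1 -> legal
W mobility = 13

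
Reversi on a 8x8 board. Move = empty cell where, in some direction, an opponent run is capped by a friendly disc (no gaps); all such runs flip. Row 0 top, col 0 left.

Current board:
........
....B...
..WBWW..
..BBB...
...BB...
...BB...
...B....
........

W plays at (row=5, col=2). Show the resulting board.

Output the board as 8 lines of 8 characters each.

Answer: ........
....B...
..WBWW..
..BBW...
...WB...
..WBB...
...B....
........

Derivation:
Place W at (5,2); scan 8 dirs for brackets.
Dir NW: first cell '.' (not opp) -> no flip
Dir N: first cell '.' (not opp) -> no flip
Dir NE: opp run (4,3) (3,4) capped by W -> flip
Dir W: first cell '.' (not opp) -> no flip
Dir E: opp run (5,3) (5,4), next='.' -> no flip
Dir SW: first cell '.' (not opp) -> no flip
Dir S: first cell '.' (not opp) -> no flip
Dir SE: opp run (6,3), next='.' -> no flip
All flips: (3,4) (4,3)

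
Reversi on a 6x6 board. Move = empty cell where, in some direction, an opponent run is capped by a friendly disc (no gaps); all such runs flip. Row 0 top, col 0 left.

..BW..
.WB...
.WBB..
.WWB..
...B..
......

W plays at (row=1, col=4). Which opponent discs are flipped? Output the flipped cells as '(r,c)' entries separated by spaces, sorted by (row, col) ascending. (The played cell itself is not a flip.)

Answer: (2,3)

Derivation:
Dir NW: first cell 'W' (not opp) -> no flip
Dir N: first cell '.' (not opp) -> no flip
Dir NE: first cell '.' (not opp) -> no flip
Dir W: first cell '.' (not opp) -> no flip
Dir E: first cell '.' (not opp) -> no flip
Dir SW: opp run (2,3) capped by W -> flip
Dir S: first cell '.' (not opp) -> no flip
Dir SE: first cell '.' (not opp) -> no flip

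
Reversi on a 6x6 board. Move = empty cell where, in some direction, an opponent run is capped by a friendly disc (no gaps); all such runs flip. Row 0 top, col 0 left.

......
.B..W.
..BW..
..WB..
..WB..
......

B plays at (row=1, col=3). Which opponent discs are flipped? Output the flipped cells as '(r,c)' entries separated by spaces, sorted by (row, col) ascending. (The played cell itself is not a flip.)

Dir NW: first cell '.' (not opp) -> no flip
Dir N: first cell '.' (not opp) -> no flip
Dir NE: first cell '.' (not opp) -> no flip
Dir W: first cell '.' (not opp) -> no flip
Dir E: opp run (1,4), next='.' -> no flip
Dir SW: first cell 'B' (not opp) -> no flip
Dir S: opp run (2,3) capped by B -> flip
Dir SE: first cell '.' (not opp) -> no flip

Answer: (2,3)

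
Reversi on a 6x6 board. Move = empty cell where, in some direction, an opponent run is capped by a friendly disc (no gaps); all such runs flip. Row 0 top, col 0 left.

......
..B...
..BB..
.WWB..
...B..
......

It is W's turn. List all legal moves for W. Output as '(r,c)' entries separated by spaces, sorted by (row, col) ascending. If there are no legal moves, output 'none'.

Answer: (0,2) (1,3) (1,4) (3,4) (5,4)

Derivation:
(0,1): no bracket -> illegal
(0,2): flips 2 -> legal
(0,3): no bracket -> illegal
(1,1): no bracket -> illegal
(1,3): flips 1 -> legal
(1,4): flips 1 -> legal
(2,1): no bracket -> illegal
(2,4): no bracket -> illegal
(3,4): flips 1 -> legal
(4,2): no bracket -> illegal
(4,4): no bracket -> illegal
(5,2): no bracket -> illegal
(5,3): no bracket -> illegal
(5,4): flips 1 -> legal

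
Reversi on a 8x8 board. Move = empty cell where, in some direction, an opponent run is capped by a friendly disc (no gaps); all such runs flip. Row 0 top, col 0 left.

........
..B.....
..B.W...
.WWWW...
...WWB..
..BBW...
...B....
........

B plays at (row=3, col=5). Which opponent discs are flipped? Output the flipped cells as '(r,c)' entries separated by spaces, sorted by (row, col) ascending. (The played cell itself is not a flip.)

Answer: (4,4)

Derivation:
Dir NW: opp run (2,4), next='.' -> no flip
Dir N: first cell '.' (not opp) -> no flip
Dir NE: first cell '.' (not opp) -> no flip
Dir W: opp run (3,4) (3,3) (3,2) (3,1), next='.' -> no flip
Dir E: first cell '.' (not opp) -> no flip
Dir SW: opp run (4,4) capped by B -> flip
Dir S: first cell 'B' (not opp) -> no flip
Dir SE: first cell '.' (not opp) -> no flip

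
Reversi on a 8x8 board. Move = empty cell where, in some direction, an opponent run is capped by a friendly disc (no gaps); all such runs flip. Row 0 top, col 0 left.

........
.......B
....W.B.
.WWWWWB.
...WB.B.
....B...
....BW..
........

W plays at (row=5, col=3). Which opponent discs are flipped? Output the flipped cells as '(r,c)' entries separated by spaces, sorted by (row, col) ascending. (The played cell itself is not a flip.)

Answer: (4,4)

Derivation:
Dir NW: first cell '.' (not opp) -> no flip
Dir N: first cell 'W' (not opp) -> no flip
Dir NE: opp run (4,4) capped by W -> flip
Dir W: first cell '.' (not opp) -> no flip
Dir E: opp run (5,4), next='.' -> no flip
Dir SW: first cell '.' (not opp) -> no flip
Dir S: first cell '.' (not opp) -> no flip
Dir SE: opp run (6,4), next='.' -> no flip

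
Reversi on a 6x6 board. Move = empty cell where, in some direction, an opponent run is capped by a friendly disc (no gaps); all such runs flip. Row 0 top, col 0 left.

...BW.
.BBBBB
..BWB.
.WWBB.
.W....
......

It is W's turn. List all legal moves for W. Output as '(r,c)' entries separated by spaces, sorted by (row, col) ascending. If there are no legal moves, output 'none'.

Answer: (0,1) (0,2) (0,5) (2,1) (2,5) (3,5) (4,3) (4,4) (4,5)

Derivation:
(0,0): no bracket -> illegal
(0,1): flips 1 -> legal
(0,2): flips 3 -> legal
(0,5): flips 1 -> legal
(1,0): no bracket -> illegal
(2,0): no bracket -> illegal
(2,1): flips 1 -> legal
(2,5): flips 1 -> legal
(3,5): flips 2 -> legal
(4,2): no bracket -> illegal
(4,3): flips 1 -> legal
(4,4): flips 3 -> legal
(4,5): flips 1 -> legal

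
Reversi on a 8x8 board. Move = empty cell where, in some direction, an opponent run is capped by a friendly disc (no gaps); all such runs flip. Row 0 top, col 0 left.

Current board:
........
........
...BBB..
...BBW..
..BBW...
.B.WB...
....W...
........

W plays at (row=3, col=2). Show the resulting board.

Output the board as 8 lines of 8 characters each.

Answer: ........
........
...BBB..
..WWWW..
..BBW...
.B.WB...
....W...
........

Derivation:
Place W at (3,2); scan 8 dirs for brackets.
Dir NW: first cell '.' (not opp) -> no flip
Dir N: first cell '.' (not opp) -> no flip
Dir NE: opp run (2,3), next='.' -> no flip
Dir W: first cell '.' (not opp) -> no flip
Dir E: opp run (3,3) (3,4) capped by W -> flip
Dir SW: first cell '.' (not opp) -> no flip
Dir S: opp run (4,2), next='.' -> no flip
Dir SE: opp run (4,3) (5,4), next='.' -> no flip
All flips: (3,3) (3,4)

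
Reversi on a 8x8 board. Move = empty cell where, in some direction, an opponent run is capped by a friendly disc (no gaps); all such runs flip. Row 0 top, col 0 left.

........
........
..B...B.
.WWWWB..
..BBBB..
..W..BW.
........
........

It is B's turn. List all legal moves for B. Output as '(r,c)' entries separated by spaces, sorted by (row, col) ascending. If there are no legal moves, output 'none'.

Answer: (2,0) (2,1) (2,3) (2,4) (2,5) (3,0) (4,0) (5,7) (6,1) (6,2) (6,7)

Derivation:
(2,0): flips 1 -> legal
(2,1): flips 1 -> legal
(2,3): flips 2 -> legal
(2,4): flips 2 -> legal
(2,5): flips 1 -> legal
(3,0): flips 4 -> legal
(4,0): flips 1 -> legal
(4,1): no bracket -> illegal
(4,6): no bracket -> illegal
(4,7): no bracket -> illegal
(5,1): no bracket -> illegal
(5,3): no bracket -> illegal
(5,7): flips 1 -> legal
(6,1): flips 1 -> legal
(6,2): flips 1 -> legal
(6,3): no bracket -> illegal
(6,5): no bracket -> illegal
(6,6): no bracket -> illegal
(6,7): flips 1 -> legal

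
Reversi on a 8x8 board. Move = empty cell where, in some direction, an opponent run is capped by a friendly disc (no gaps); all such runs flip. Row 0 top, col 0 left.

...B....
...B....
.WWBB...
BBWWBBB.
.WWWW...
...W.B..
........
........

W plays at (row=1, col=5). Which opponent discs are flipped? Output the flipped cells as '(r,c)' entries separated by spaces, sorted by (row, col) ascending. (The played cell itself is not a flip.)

Answer: (2,4)

Derivation:
Dir NW: first cell '.' (not opp) -> no flip
Dir N: first cell '.' (not opp) -> no flip
Dir NE: first cell '.' (not opp) -> no flip
Dir W: first cell '.' (not opp) -> no flip
Dir E: first cell '.' (not opp) -> no flip
Dir SW: opp run (2,4) capped by W -> flip
Dir S: first cell '.' (not opp) -> no flip
Dir SE: first cell '.' (not opp) -> no flip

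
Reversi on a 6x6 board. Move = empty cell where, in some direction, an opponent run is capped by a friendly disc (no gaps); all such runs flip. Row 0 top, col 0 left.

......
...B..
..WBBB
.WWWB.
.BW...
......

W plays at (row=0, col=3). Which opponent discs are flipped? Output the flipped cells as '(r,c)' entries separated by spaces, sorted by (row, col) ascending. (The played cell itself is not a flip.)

Answer: (1,3) (2,3)

Derivation:
Dir NW: edge -> no flip
Dir N: edge -> no flip
Dir NE: edge -> no flip
Dir W: first cell '.' (not opp) -> no flip
Dir E: first cell '.' (not opp) -> no flip
Dir SW: first cell '.' (not opp) -> no flip
Dir S: opp run (1,3) (2,3) capped by W -> flip
Dir SE: first cell '.' (not opp) -> no flip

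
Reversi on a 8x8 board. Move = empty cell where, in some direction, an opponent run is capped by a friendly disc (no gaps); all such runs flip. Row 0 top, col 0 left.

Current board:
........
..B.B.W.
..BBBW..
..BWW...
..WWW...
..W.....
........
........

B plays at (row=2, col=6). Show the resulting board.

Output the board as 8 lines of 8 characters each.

Place B at (2,6); scan 8 dirs for brackets.
Dir NW: first cell '.' (not opp) -> no flip
Dir N: opp run (1,6), next='.' -> no flip
Dir NE: first cell '.' (not opp) -> no flip
Dir W: opp run (2,5) capped by B -> flip
Dir E: first cell '.' (not opp) -> no flip
Dir SW: first cell '.' (not opp) -> no flip
Dir S: first cell '.' (not opp) -> no flip
Dir SE: first cell '.' (not opp) -> no flip
All flips: (2,5)

Answer: ........
..B.B.W.
..BBBBB.
..BWW...
..WWW...
..W.....
........
........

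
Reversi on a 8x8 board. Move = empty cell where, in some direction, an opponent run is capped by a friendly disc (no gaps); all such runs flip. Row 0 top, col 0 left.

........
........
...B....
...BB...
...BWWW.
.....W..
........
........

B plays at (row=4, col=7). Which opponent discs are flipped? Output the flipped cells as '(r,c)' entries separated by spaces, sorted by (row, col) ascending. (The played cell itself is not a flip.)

Answer: (4,4) (4,5) (4,6)

Derivation:
Dir NW: first cell '.' (not opp) -> no flip
Dir N: first cell '.' (not opp) -> no flip
Dir NE: edge -> no flip
Dir W: opp run (4,6) (4,5) (4,4) capped by B -> flip
Dir E: edge -> no flip
Dir SW: first cell '.' (not opp) -> no flip
Dir S: first cell '.' (not opp) -> no flip
Dir SE: edge -> no flip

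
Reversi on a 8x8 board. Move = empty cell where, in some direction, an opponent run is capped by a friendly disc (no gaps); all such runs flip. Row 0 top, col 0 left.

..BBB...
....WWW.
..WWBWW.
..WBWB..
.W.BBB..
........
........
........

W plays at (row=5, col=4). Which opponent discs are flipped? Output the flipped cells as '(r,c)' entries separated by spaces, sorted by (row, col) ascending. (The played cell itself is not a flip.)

Answer: (4,3) (4,4)

Derivation:
Dir NW: opp run (4,3) capped by W -> flip
Dir N: opp run (4,4) capped by W -> flip
Dir NE: opp run (4,5), next='.' -> no flip
Dir W: first cell '.' (not opp) -> no flip
Dir E: first cell '.' (not opp) -> no flip
Dir SW: first cell '.' (not opp) -> no flip
Dir S: first cell '.' (not opp) -> no flip
Dir SE: first cell '.' (not opp) -> no flip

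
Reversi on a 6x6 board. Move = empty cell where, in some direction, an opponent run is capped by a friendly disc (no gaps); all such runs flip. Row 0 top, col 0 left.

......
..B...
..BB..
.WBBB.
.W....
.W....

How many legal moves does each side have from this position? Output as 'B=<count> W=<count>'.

-- B to move --
(2,0): no bracket -> illegal
(2,1): no bracket -> illegal
(3,0): flips 1 -> legal
(4,0): flips 1 -> legal
(4,2): no bracket -> illegal
(5,0): flips 1 -> legal
(5,2): no bracket -> illegal
B mobility = 3
-- W to move --
(0,1): no bracket -> illegal
(0,2): no bracket -> illegal
(0,3): no bracket -> illegal
(1,1): no bracket -> illegal
(1,3): flips 1 -> legal
(1,4): flips 2 -> legal
(2,1): no bracket -> illegal
(2,4): no bracket -> illegal
(2,5): no bracket -> illegal
(3,5): flips 3 -> legal
(4,2): no bracket -> illegal
(4,3): no bracket -> illegal
(4,4): no bracket -> illegal
(4,5): no bracket -> illegal
W mobility = 3

Answer: B=3 W=3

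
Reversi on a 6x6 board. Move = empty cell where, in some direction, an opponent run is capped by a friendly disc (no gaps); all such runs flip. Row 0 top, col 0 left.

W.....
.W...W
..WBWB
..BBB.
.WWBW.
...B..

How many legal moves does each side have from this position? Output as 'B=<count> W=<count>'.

-- B to move --
(0,1): no bracket -> illegal
(0,2): no bracket -> illegal
(0,4): no bracket -> illegal
(0,5): flips 1 -> legal
(1,0): no bracket -> illegal
(1,2): flips 1 -> legal
(1,3): no bracket -> illegal
(1,4): flips 1 -> legal
(2,0): no bracket -> illegal
(2,1): flips 1 -> legal
(3,0): no bracket -> illegal
(3,1): flips 1 -> legal
(3,5): flips 1 -> legal
(4,0): flips 2 -> legal
(4,5): flips 1 -> legal
(5,0): flips 1 -> legal
(5,1): flips 1 -> legal
(5,2): flips 1 -> legal
(5,4): flips 1 -> legal
(5,5): flips 1 -> legal
B mobility = 13
-- W to move --
(1,2): no bracket -> illegal
(1,3): no bracket -> illegal
(1,4): flips 2 -> legal
(2,1): no bracket -> illegal
(3,1): no bracket -> illegal
(3,5): flips 1 -> legal
(4,5): no bracket -> illegal
(5,2): no bracket -> illegal
(5,4): no bracket -> illegal
W mobility = 2

Answer: B=13 W=2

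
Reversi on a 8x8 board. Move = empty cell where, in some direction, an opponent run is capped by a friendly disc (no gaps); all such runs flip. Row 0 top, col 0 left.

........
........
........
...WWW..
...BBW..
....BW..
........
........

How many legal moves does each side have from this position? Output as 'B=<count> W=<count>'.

Answer: B=9 W=5

Derivation:
-- B to move --
(2,2): flips 1 -> legal
(2,3): flips 1 -> legal
(2,4): flips 1 -> legal
(2,5): flips 1 -> legal
(2,6): flips 1 -> legal
(3,2): no bracket -> illegal
(3,6): flips 1 -> legal
(4,2): no bracket -> illegal
(4,6): flips 1 -> legal
(5,6): flips 1 -> legal
(6,4): no bracket -> illegal
(6,5): no bracket -> illegal
(6,6): flips 1 -> legal
B mobility = 9
-- W to move --
(3,2): no bracket -> illegal
(4,2): flips 2 -> legal
(5,2): flips 1 -> legal
(5,3): flips 3 -> legal
(6,3): flips 1 -> legal
(6,4): flips 2 -> legal
(6,5): no bracket -> illegal
W mobility = 5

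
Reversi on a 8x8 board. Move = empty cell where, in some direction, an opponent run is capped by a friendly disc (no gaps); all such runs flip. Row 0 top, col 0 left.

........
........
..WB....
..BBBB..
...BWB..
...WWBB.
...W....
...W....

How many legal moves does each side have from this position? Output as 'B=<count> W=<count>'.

Answer: B=8 W=9

Derivation:
-- B to move --
(1,1): flips 1 -> legal
(1,2): flips 1 -> legal
(1,3): no bracket -> illegal
(2,1): flips 1 -> legal
(3,1): no bracket -> illegal
(4,2): no bracket -> illegal
(5,2): flips 2 -> legal
(6,2): flips 2 -> legal
(6,4): flips 2 -> legal
(6,5): flips 1 -> legal
(7,2): flips 2 -> legal
(7,4): no bracket -> illegal
B mobility = 8
-- W to move --
(1,2): no bracket -> illegal
(1,3): flips 3 -> legal
(1,4): no bracket -> illegal
(2,1): flips 2 -> legal
(2,4): flips 2 -> legal
(2,5): no bracket -> illegal
(2,6): flips 1 -> legal
(3,1): no bracket -> illegal
(3,6): flips 1 -> legal
(4,1): no bracket -> illegal
(4,2): flips 2 -> legal
(4,6): flips 1 -> legal
(4,7): no bracket -> illegal
(5,2): no bracket -> illegal
(5,7): flips 2 -> legal
(6,4): no bracket -> illegal
(6,5): no bracket -> illegal
(6,6): flips 1 -> legal
(6,7): no bracket -> illegal
W mobility = 9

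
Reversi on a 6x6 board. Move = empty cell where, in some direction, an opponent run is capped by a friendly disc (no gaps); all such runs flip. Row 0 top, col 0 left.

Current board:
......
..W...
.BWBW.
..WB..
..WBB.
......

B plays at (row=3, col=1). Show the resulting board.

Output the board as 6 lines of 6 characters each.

Answer: ......
..W...
.BWBW.
.BBB..
..WBB.
......

Derivation:
Place B at (3,1); scan 8 dirs for brackets.
Dir NW: first cell '.' (not opp) -> no flip
Dir N: first cell 'B' (not opp) -> no flip
Dir NE: opp run (2,2), next='.' -> no flip
Dir W: first cell '.' (not opp) -> no flip
Dir E: opp run (3,2) capped by B -> flip
Dir SW: first cell '.' (not opp) -> no flip
Dir S: first cell '.' (not opp) -> no flip
Dir SE: opp run (4,2), next='.' -> no flip
All flips: (3,2)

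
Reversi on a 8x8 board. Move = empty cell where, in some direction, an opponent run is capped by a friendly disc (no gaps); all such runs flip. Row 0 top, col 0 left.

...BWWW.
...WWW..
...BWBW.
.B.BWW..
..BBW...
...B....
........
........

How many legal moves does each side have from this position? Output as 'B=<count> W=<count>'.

Answer: B=6 W=11

Derivation:
-- B to move --
(0,2): no bracket -> illegal
(0,7): flips 3 -> legal
(1,2): no bracket -> illegal
(1,6): no bracket -> illegal
(1,7): flips 3 -> legal
(2,2): no bracket -> illegal
(2,7): flips 1 -> legal
(3,6): flips 2 -> legal
(3,7): no bracket -> illegal
(4,5): flips 3 -> legal
(4,6): no bracket -> illegal
(5,4): no bracket -> illegal
(5,5): flips 1 -> legal
B mobility = 6
-- W to move --
(0,2): flips 1 -> legal
(1,2): flips 1 -> legal
(1,6): flips 1 -> legal
(2,0): no bracket -> illegal
(2,1): no bracket -> illegal
(2,2): flips 2 -> legal
(3,0): no bracket -> illegal
(3,2): flips 2 -> legal
(3,6): flips 1 -> legal
(4,0): no bracket -> illegal
(4,1): flips 2 -> legal
(5,1): flips 2 -> legal
(5,2): flips 1 -> legal
(5,4): no bracket -> illegal
(6,2): flips 1 -> legal
(6,3): flips 4 -> legal
(6,4): no bracket -> illegal
W mobility = 11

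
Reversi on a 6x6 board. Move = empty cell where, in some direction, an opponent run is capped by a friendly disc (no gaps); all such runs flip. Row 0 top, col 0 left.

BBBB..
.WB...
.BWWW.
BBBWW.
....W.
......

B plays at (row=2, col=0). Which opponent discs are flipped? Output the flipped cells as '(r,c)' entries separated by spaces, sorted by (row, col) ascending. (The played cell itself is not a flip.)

Answer: (1,1)

Derivation:
Dir NW: edge -> no flip
Dir N: first cell '.' (not opp) -> no flip
Dir NE: opp run (1,1) capped by B -> flip
Dir W: edge -> no flip
Dir E: first cell 'B' (not opp) -> no flip
Dir SW: edge -> no flip
Dir S: first cell 'B' (not opp) -> no flip
Dir SE: first cell 'B' (not opp) -> no flip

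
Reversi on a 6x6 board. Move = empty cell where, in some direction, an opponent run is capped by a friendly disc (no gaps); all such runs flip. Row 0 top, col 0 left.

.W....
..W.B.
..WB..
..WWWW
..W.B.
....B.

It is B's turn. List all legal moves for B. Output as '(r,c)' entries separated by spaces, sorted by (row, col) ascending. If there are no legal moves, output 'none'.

(0,0): no bracket -> illegal
(0,2): no bracket -> illegal
(0,3): no bracket -> illegal
(1,0): no bracket -> illegal
(1,1): flips 2 -> legal
(1,3): no bracket -> illegal
(2,1): flips 1 -> legal
(2,4): flips 1 -> legal
(2,5): no bracket -> illegal
(3,1): no bracket -> illegal
(4,1): flips 1 -> legal
(4,3): flips 1 -> legal
(4,5): flips 1 -> legal
(5,1): no bracket -> illegal
(5,2): no bracket -> illegal
(5,3): no bracket -> illegal

Answer: (1,1) (2,1) (2,4) (4,1) (4,3) (4,5)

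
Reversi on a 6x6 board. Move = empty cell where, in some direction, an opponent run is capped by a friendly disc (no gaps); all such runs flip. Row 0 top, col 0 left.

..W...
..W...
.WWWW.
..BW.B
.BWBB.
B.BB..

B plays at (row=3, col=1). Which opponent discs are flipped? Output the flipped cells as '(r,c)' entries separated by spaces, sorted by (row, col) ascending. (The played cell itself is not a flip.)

Answer: (4,2)

Derivation:
Dir NW: first cell '.' (not opp) -> no flip
Dir N: opp run (2,1), next='.' -> no flip
Dir NE: opp run (2,2), next='.' -> no flip
Dir W: first cell '.' (not opp) -> no flip
Dir E: first cell 'B' (not opp) -> no flip
Dir SW: first cell '.' (not opp) -> no flip
Dir S: first cell 'B' (not opp) -> no flip
Dir SE: opp run (4,2) capped by B -> flip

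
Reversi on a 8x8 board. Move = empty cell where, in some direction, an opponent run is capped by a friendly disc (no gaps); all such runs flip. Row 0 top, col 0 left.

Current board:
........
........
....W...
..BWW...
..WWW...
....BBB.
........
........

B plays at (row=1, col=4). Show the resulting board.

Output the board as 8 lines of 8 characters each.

Answer: ........
....B...
....B...
..BWB...
..WWB...
....BBB.
........
........

Derivation:
Place B at (1,4); scan 8 dirs for brackets.
Dir NW: first cell '.' (not opp) -> no flip
Dir N: first cell '.' (not opp) -> no flip
Dir NE: first cell '.' (not opp) -> no flip
Dir W: first cell '.' (not opp) -> no flip
Dir E: first cell '.' (not opp) -> no flip
Dir SW: first cell '.' (not opp) -> no flip
Dir S: opp run (2,4) (3,4) (4,4) capped by B -> flip
Dir SE: first cell '.' (not opp) -> no flip
All flips: (2,4) (3,4) (4,4)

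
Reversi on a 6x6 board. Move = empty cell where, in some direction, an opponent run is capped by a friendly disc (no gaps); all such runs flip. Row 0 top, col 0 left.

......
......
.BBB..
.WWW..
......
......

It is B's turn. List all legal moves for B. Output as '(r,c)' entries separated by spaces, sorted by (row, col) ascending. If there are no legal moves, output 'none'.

(2,0): no bracket -> illegal
(2,4): no bracket -> illegal
(3,0): no bracket -> illegal
(3,4): no bracket -> illegal
(4,0): flips 1 -> legal
(4,1): flips 2 -> legal
(4,2): flips 1 -> legal
(4,3): flips 2 -> legal
(4,4): flips 1 -> legal

Answer: (4,0) (4,1) (4,2) (4,3) (4,4)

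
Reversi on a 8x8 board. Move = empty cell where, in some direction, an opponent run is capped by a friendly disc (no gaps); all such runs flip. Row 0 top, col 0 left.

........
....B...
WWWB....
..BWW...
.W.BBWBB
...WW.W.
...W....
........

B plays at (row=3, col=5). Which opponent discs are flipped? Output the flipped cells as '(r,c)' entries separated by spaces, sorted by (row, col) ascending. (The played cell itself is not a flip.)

Answer: (3,3) (3,4)

Derivation:
Dir NW: first cell '.' (not opp) -> no flip
Dir N: first cell '.' (not opp) -> no flip
Dir NE: first cell '.' (not opp) -> no flip
Dir W: opp run (3,4) (3,3) capped by B -> flip
Dir E: first cell '.' (not opp) -> no flip
Dir SW: first cell 'B' (not opp) -> no flip
Dir S: opp run (4,5), next='.' -> no flip
Dir SE: first cell 'B' (not opp) -> no flip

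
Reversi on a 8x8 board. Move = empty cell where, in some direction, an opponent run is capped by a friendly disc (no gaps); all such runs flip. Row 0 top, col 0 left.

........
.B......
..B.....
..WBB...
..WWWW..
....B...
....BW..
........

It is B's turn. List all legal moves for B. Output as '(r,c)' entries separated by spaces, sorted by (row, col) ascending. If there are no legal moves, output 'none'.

Answer: (2,1) (3,1) (3,6) (5,1) (5,2) (5,3) (5,5) (5,6) (6,6) (7,6)

Derivation:
(2,1): flips 2 -> legal
(2,3): no bracket -> illegal
(3,1): flips 1 -> legal
(3,5): no bracket -> illegal
(3,6): flips 1 -> legal
(4,1): no bracket -> illegal
(4,6): no bracket -> illegal
(5,1): flips 1 -> legal
(5,2): flips 3 -> legal
(5,3): flips 1 -> legal
(5,5): flips 1 -> legal
(5,6): flips 1 -> legal
(6,6): flips 1 -> legal
(7,4): no bracket -> illegal
(7,5): no bracket -> illegal
(7,6): flips 1 -> legal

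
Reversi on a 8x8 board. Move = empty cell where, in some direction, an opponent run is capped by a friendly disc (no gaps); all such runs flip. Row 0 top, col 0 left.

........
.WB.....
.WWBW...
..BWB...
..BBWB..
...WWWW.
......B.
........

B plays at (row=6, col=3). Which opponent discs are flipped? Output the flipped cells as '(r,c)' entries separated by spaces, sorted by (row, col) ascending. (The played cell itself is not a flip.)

Dir NW: first cell '.' (not opp) -> no flip
Dir N: opp run (5,3) capped by B -> flip
Dir NE: opp run (5,4) capped by B -> flip
Dir W: first cell '.' (not opp) -> no flip
Dir E: first cell '.' (not opp) -> no flip
Dir SW: first cell '.' (not opp) -> no flip
Dir S: first cell '.' (not opp) -> no flip
Dir SE: first cell '.' (not opp) -> no flip

Answer: (5,3) (5,4)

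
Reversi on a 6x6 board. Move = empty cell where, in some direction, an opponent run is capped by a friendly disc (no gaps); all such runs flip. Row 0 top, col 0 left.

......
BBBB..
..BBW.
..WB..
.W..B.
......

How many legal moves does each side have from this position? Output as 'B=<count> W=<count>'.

Answer: B=6 W=5

Derivation:
-- B to move --
(1,4): no bracket -> illegal
(1,5): flips 1 -> legal
(2,1): no bracket -> illegal
(2,5): flips 1 -> legal
(3,0): no bracket -> illegal
(3,1): flips 1 -> legal
(3,4): no bracket -> illegal
(3,5): flips 1 -> legal
(4,0): no bracket -> illegal
(4,2): flips 1 -> legal
(4,3): no bracket -> illegal
(5,0): flips 2 -> legal
(5,1): no bracket -> illegal
(5,2): no bracket -> illegal
B mobility = 6
-- W to move --
(0,0): no bracket -> illegal
(0,1): no bracket -> illegal
(0,2): flips 3 -> legal
(0,3): no bracket -> illegal
(0,4): no bracket -> illegal
(1,4): flips 1 -> legal
(2,0): no bracket -> illegal
(2,1): flips 2 -> legal
(3,1): no bracket -> illegal
(3,4): flips 1 -> legal
(3,5): no bracket -> illegal
(4,2): flips 1 -> legal
(4,3): no bracket -> illegal
(4,5): no bracket -> illegal
(5,3): no bracket -> illegal
(5,4): no bracket -> illegal
(5,5): no bracket -> illegal
W mobility = 5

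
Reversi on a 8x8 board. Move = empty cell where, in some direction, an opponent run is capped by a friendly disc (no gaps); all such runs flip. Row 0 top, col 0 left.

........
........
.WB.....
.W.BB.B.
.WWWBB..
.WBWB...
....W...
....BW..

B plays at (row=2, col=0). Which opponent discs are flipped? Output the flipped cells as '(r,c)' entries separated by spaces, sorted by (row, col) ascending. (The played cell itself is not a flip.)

Answer: (2,1)

Derivation:
Dir NW: edge -> no flip
Dir N: first cell '.' (not opp) -> no flip
Dir NE: first cell '.' (not opp) -> no flip
Dir W: edge -> no flip
Dir E: opp run (2,1) capped by B -> flip
Dir SW: edge -> no flip
Dir S: first cell '.' (not opp) -> no flip
Dir SE: opp run (3,1) (4,2) (5,3) (6,4) (7,5), next=edge -> no flip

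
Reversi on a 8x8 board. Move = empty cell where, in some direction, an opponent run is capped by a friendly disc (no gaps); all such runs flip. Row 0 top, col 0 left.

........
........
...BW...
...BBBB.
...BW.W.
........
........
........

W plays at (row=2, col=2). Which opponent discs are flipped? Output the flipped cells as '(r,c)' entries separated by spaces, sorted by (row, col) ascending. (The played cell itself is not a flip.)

Dir NW: first cell '.' (not opp) -> no flip
Dir N: first cell '.' (not opp) -> no flip
Dir NE: first cell '.' (not opp) -> no flip
Dir W: first cell '.' (not opp) -> no flip
Dir E: opp run (2,3) capped by W -> flip
Dir SW: first cell '.' (not opp) -> no flip
Dir S: first cell '.' (not opp) -> no flip
Dir SE: opp run (3,3) capped by W -> flip

Answer: (2,3) (3,3)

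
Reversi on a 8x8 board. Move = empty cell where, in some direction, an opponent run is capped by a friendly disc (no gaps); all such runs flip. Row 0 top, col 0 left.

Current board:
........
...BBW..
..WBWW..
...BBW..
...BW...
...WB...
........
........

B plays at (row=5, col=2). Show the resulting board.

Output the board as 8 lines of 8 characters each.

Answer: ........
...BBW..
..WBWW..
...BBW..
...BW...
..BBB...
........
........

Derivation:
Place B at (5,2); scan 8 dirs for brackets.
Dir NW: first cell '.' (not opp) -> no flip
Dir N: first cell '.' (not opp) -> no flip
Dir NE: first cell 'B' (not opp) -> no flip
Dir W: first cell '.' (not opp) -> no flip
Dir E: opp run (5,3) capped by B -> flip
Dir SW: first cell '.' (not opp) -> no flip
Dir S: first cell '.' (not opp) -> no flip
Dir SE: first cell '.' (not opp) -> no flip
All flips: (5,3)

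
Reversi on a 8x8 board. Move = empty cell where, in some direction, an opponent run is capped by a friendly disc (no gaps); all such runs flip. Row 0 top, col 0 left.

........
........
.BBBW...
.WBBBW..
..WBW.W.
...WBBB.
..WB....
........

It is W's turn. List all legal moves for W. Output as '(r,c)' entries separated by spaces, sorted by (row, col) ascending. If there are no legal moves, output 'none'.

Answer: (1,1) (1,2) (1,3) (2,0) (5,7) (6,4) (6,6) (7,3)

Derivation:
(1,0): no bracket -> illegal
(1,1): flips 3 -> legal
(1,2): flips 2 -> legal
(1,3): flips 4 -> legal
(1,4): no bracket -> illegal
(2,0): flips 3 -> legal
(2,5): no bracket -> illegal
(3,0): no bracket -> illegal
(4,1): no bracket -> illegal
(4,5): no bracket -> illegal
(4,7): no bracket -> illegal
(5,2): no bracket -> illegal
(5,7): flips 3 -> legal
(6,4): flips 3 -> legal
(6,5): no bracket -> illegal
(6,6): flips 2 -> legal
(6,7): no bracket -> illegal
(7,2): no bracket -> illegal
(7,3): flips 1 -> legal
(7,4): no bracket -> illegal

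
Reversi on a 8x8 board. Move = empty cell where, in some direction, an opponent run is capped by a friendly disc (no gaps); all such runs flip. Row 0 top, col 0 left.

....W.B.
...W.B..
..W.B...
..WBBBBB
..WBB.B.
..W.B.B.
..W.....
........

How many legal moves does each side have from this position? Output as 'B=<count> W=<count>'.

-- B to move --
(0,2): flips 1 -> legal
(0,3): no bracket -> illegal
(0,5): no bracket -> illegal
(1,1): flips 1 -> legal
(1,2): no bracket -> illegal
(1,4): no bracket -> illegal
(2,1): flips 1 -> legal
(2,3): no bracket -> illegal
(3,1): flips 1 -> legal
(4,1): flips 1 -> legal
(5,1): flips 1 -> legal
(5,3): no bracket -> illegal
(6,1): flips 1 -> legal
(6,3): no bracket -> illegal
(7,1): no bracket -> illegal
(7,2): no bracket -> illegal
(7,3): no bracket -> illegal
B mobility = 7
-- W to move --
(0,5): no bracket -> illegal
(0,7): no bracket -> illegal
(1,4): no bracket -> illegal
(1,6): no bracket -> illegal
(1,7): no bracket -> illegal
(2,3): no bracket -> illegal
(2,5): flips 2 -> legal
(2,6): flips 1 -> legal
(2,7): no bracket -> illegal
(4,5): flips 2 -> legal
(4,7): no bracket -> illegal
(5,3): no bracket -> illegal
(5,5): flips 2 -> legal
(5,7): flips 3 -> legal
(6,3): no bracket -> illegal
(6,4): no bracket -> illegal
(6,5): flips 2 -> legal
(6,6): no bracket -> illegal
(6,7): no bracket -> illegal
W mobility = 6

Answer: B=7 W=6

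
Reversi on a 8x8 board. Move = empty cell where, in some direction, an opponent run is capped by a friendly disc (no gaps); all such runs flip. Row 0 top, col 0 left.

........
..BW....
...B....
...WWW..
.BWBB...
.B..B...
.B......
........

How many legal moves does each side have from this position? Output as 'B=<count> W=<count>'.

-- B to move --
(0,2): no bracket -> illegal
(0,3): flips 1 -> legal
(0,4): no bracket -> illegal
(1,4): flips 1 -> legal
(2,2): flips 1 -> legal
(2,4): flips 3 -> legal
(2,5): flips 1 -> legal
(2,6): flips 1 -> legal
(3,1): no bracket -> illegal
(3,2): no bracket -> illegal
(3,6): no bracket -> illegal
(4,5): flips 1 -> legal
(4,6): no bracket -> illegal
(5,2): no bracket -> illegal
(5,3): no bracket -> illegal
B mobility = 7
-- W to move --
(0,1): flips 2 -> legal
(0,2): no bracket -> illegal
(0,3): no bracket -> illegal
(1,1): flips 1 -> legal
(1,4): no bracket -> illegal
(2,1): no bracket -> illegal
(2,2): no bracket -> illegal
(2,4): no bracket -> illegal
(3,0): no bracket -> illegal
(3,1): no bracket -> illegal
(3,2): no bracket -> illegal
(4,0): flips 1 -> legal
(4,5): flips 2 -> legal
(5,0): no bracket -> illegal
(5,2): flips 1 -> legal
(5,3): flips 2 -> legal
(5,5): flips 1 -> legal
(6,0): flips 1 -> legal
(6,2): no bracket -> illegal
(6,3): no bracket -> illegal
(6,4): flips 2 -> legal
(6,5): no bracket -> illegal
(7,0): no bracket -> illegal
(7,1): no bracket -> illegal
(7,2): no bracket -> illegal
W mobility = 9

Answer: B=7 W=9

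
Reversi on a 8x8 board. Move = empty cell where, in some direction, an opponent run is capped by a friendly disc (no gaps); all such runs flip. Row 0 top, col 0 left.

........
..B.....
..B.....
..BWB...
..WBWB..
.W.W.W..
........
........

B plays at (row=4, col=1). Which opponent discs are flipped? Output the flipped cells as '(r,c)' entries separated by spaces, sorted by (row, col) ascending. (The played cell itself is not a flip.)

Dir NW: first cell '.' (not opp) -> no flip
Dir N: first cell '.' (not opp) -> no flip
Dir NE: first cell 'B' (not opp) -> no flip
Dir W: first cell '.' (not opp) -> no flip
Dir E: opp run (4,2) capped by B -> flip
Dir SW: first cell '.' (not opp) -> no flip
Dir S: opp run (5,1), next='.' -> no flip
Dir SE: first cell '.' (not opp) -> no flip

Answer: (4,2)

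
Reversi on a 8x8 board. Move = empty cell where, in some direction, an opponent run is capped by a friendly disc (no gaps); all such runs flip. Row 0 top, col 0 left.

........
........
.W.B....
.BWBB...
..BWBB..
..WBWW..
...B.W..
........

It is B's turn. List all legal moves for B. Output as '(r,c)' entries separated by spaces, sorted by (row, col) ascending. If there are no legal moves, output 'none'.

Answer: (1,1) (2,2) (4,1) (5,1) (5,6) (6,1) (6,2) (6,4) (6,6) (7,5)

Derivation:
(1,0): no bracket -> illegal
(1,1): flips 1 -> legal
(1,2): no bracket -> illegal
(2,0): no bracket -> illegal
(2,2): flips 1 -> legal
(3,0): no bracket -> illegal
(4,1): flips 2 -> legal
(4,6): no bracket -> illegal
(5,1): flips 1 -> legal
(5,6): flips 2 -> legal
(6,1): flips 2 -> legal
(6,2): flips 1 -> legal
(6,4): flips 1 -> legal
(6,6): flips 1 -> legal
(7,4): no bracket -> illegal
(7,5): flips 2 -> legal
(7,6): no bracket -> illegal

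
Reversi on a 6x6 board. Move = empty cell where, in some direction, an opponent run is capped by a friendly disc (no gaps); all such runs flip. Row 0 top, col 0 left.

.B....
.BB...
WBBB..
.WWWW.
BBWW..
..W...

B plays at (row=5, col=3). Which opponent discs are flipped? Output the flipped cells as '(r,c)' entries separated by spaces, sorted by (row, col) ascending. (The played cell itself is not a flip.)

Dir NW: opp run (4,2) (3,1) (2,0), next=edge -> no flip
Dir N: opp run (4,3) (3,3) capped by B -> flip
Dir NE: first cell '.' (not opp) -> no flip
Dir W: opp run (5,2), next='.' -> no flip
Dir E: first cell '.' (not opp) -> no flip
Dir SW: edge -> no flip
Dir S: edge -> no flip
Dir SE: edge -> no flip

Answer: (3,3) (4,3)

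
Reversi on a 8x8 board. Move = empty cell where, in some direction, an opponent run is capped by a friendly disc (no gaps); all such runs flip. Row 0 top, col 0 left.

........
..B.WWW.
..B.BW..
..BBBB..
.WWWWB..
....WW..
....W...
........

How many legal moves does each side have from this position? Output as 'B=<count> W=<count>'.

Answer: B=14 W=7

Derivation:
-- B to move --
(0,3): no bracket -> illegal
(0,4): flips 1 -> legal
(0,5): flips 2 -> legal
(0,6): flips 1 -> legal
(0,7): flips 2 -> legal
(1,3): no bracket -> illegal
(1,7): no bracket -> illegal
(2,3): no bracket -> illegal
(2,6): flips 1 -> legal
(2,7): no bracket -> illegal
(3,0): no bracket -> illegal
(3,1): no bracket -> illegal
(3,6): no bracket -> illegal
(4,0): flips 4 -> legal
(4,6): no bracket -> illegal
(5,0): flips 1 -> legal
(5,1): flips 1 -> legal
(5,2): flips 2 -> legal
(5,3): flips 2 -> legal
(5,6): no bracket -> illegal
(6,3): flips 1 -> legal
(6,5): flips 3 -> legal
(6,6): flips 2 -> legal
(7,3): no bracket -> illegal
(7,4): flips 3 -> legal
(7,5): no bracket -> illegal
B mobility = 14
-- W to move --
(0,1): no bracket -> illegal
(0,2): flips 3 -> legal
(0,3): no bracket -> illegal
(1,1): flips 2 -> legal
(1,3): no bracket -> illegal
(2,1): flips 1 -> legal
(2,3): flips 3 -> legal
(2,6): flips 1 -> legal
(3,1): no bracket -> illegal
(3,6): flips 1 -> legal
(4,6): flips 1 -> legal
(5,6): no bracket -> illegal
W mobility = 7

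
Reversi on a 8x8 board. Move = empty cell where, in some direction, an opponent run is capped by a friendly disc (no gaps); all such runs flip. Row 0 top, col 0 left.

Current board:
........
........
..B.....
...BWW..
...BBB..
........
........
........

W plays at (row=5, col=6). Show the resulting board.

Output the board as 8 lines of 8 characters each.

Answer: ........
........
..B.....
...BWW..
...BBW..
......W.
........
........

Derivation:
Place W at (5,6); scan 8 dirs for brackets.
Dir NW: opp run (4,5) capped by W -> flip
Dir N: first cell '.' (not opp) -> no flip
Dir NE: first cell '.' (not opp) -> no flip
Dir W: first cell '.' (not opp) -> no flip
Dir E: first cell '.' (not opp) -> no flip
Dir SW: first cell '.' (not opp) -> no flip
Dir S: first cell '.' (not opp) -> no flip
Dir SE: first cell '.' (not opp) -> no flip
All flips: (4,5)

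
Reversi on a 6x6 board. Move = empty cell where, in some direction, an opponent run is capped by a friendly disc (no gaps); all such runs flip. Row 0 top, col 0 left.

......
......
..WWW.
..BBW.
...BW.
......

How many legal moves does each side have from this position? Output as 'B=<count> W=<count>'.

-- B to move --
(1,1): flips 1 -> legal
(1,2): flips 1 -> legal
(1,3): flips 1 -> legal
(1,4): flips 1 -> legal
(1,5): flips 1 -> legal
(2,1): no bracket -> illegal
(2,5): flips 1 -> legal
(3,1): no bracket -> illegal
(3,5): flips 1 -> legal
(4,5): flips 1 -> legal
(5,3): no bracket -> illegal
(5,4): no bracket -> illegal
(5,5): flips 1 -> legal
B mobility = 9
-- W to move --
(2,1): no bracket -> illegal
(3,1): flips 2 -> legal
(4,1): flips 1 -> legal
(4,2): flips 3 -> legal
(5,2): flips 1 -> legal
(5,3): flips 2 -> legal
(5,4): no bracket -> illegal
W mobility = 5

Answer: B=9 W=5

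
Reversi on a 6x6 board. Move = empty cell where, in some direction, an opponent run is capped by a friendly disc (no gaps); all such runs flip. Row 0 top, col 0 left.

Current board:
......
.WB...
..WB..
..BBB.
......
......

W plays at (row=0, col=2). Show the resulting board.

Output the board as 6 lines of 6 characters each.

Place W at (0,2); scan 8 dirs for brackets.
Dir NW: edge -> no flip
Dir N: edge -> no flip
Dir NE: edge -> no flip
Dir W: first cell '.' (not opp) -> no flip
Dir E: first cell '.' (not opp) -> no flip
Dir SW: first cell 'W' (not opp) -> no flip
Dir S: opp run (1,2) capped by W -> flip
Dir SE: first cell '.' (not opp) -> no flip
All flips: (1,2)

Answer: ..W...
.WW...
..WB..
..BBB.
......
......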